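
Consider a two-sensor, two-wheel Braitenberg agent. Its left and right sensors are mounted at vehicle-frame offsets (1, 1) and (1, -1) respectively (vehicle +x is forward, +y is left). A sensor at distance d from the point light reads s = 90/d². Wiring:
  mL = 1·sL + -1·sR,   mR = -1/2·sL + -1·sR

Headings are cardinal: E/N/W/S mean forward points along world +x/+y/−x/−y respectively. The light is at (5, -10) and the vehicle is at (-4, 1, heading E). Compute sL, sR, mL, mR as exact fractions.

45/104 45/82 -495/4264 -6525/8528

left sensor world pos  = (-3, 2); dL² = 208
right sensor world pos = (-3, 0); dR² = 164
sL = 90/208 = 45/104
sR = 90/164 = 45/82
mL = 1·sL + -1·sR = -495/4264
mR = -1/2·sL + -1·sR = -6525/8528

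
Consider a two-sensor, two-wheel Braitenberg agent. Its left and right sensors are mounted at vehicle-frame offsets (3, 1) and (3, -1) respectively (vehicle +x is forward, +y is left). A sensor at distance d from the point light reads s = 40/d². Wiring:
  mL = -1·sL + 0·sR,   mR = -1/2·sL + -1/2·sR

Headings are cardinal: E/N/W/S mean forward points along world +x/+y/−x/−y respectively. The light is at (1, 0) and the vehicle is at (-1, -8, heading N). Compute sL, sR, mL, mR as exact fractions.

20/17 20/13 -20/17 -300/221

left sensor world pos  = (-2, -5); dL² = 34
right sensor world pos = (0, -5); dR² = 26
sL = 40/34 = 20/17
sR = 40/26 = 20/13
mL = -1·sL + 0·sR = -20/17
mR = -1/2·sL + -1/2·sR = -300/221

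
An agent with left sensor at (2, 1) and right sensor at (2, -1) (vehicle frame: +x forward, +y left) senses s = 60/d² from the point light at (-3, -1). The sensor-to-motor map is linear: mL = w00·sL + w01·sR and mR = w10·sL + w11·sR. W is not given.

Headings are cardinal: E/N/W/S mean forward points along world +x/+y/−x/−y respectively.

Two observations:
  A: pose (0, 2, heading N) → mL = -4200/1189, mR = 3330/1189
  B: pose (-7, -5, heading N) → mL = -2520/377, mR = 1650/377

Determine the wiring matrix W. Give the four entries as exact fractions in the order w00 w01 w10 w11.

-1 -1 1 1/2

obs A: pose=(0,2,N) → sL=60/29, sR=60/41, mL=-4200/1189, mR=3330/1189
obs B: pose=(-7,-5,N) → sL=60/29, sR=60/13, mL=-2520/377, mR=1650/377
sensor matrix S = [[60/29, 60/41], [60/29, 60/13]]; det S = 100800/15457
solve [mL_A; mL_B] = S·[w00; w01] and [mR_A; mR_B] = S·[w10; w11]:
  w00 = -1, w01 = -1, w10 = 1, w11 = 1/2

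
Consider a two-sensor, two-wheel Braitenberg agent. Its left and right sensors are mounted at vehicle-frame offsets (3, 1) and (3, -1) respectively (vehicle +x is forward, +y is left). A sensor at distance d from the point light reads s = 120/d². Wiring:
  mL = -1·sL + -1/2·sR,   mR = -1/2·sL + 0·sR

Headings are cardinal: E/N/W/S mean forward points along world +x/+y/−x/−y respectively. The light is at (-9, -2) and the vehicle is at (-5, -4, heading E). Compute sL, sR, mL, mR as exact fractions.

left sensor world pos  = (-2, -3); dL² = 50
right sensor world pos = (-2, -5); dR² = 58
sL = 120/50 = 12/5
sR = 120/58 = 60/29
mL = -1·sL + -1/2·sR = -498/145
mR = -1/2·sL + 0·sR = -6/5

12/5 60/29 -498/145 -6/5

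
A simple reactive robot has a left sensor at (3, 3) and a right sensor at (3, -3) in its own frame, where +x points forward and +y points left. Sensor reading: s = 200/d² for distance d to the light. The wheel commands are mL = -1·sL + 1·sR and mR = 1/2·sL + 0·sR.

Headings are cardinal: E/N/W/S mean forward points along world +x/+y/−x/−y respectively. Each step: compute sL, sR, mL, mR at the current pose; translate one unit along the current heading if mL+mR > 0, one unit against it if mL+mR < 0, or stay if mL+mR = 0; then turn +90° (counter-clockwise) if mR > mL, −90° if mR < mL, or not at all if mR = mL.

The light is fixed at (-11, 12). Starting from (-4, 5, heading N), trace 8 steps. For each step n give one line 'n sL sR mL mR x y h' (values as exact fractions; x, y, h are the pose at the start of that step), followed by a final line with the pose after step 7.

0 25/4 50/29 -525/116 25/8 -4 5 N
1 200/137 200/41 19200/5617 100/137 -4 4 W
2 100/17 100/53 -3600/901 50/17 -5 4 N
3 200/153 40/9 160/51 100/153 -5 3 W
4 5 2 -3 5/2 -6 3 N
5 200/173 200/53 24000/9169 100/173 -6 2 W
6 4 100/49 -96/49 2 -7 2 N
7 40/29 200/37 4320/1073 20/29 -7 3 W
final -8 3 N

n=0: pose=(-4,5,N); sL=25/4, sR=50/29; mL=-525/116, mR=25/8; mL+mR=-325/232 → advance -1; mR−mL=1775/232 → turn +1·90°
n=1: pose=(-4,4,W); sL=200/137, sR=200/41; mL=19200/5617, mR=100/137; mL+mR=23300/5617 → advance +1; mR−mL=-15100/5617 → turn -1·90°
n=2: pose=(-5,4,N); sL=100/17, sR=100/53; mL=-3600/901, mR=50/17; mL+mR=-950/901 → advance -1; mR−mL=6250/901 → turn +1·90°
n=3: pose=(-5,3,W); sL=200/153, sR=40/9; mL=160/51, mR=100/153; mL+mR=580/153 → advance +1; mR−mL=-380/153 → turn -1·90°
n=4: pose=(-6,3,N); sL=5, sR=2; mL=-3, mR=5/2; mL+mR=-1/2 → advance -1; mR−mL=11/2 → turn +1·90°
n=5: pose=(-6,2,W); sL=200/173, sR=200/53; mL=24000/9169, mR=100/173; mL+mR=29300/9169 → advance +1; mR−mL=-18700/9169 → turn -1·90°
n=6: pose=(-7,2,N); sL=4, sR=100/49; mL=-96/49, mR=2; mL+mR=2/49 → advance +1; mR−mL=194/49 → turn +1·90°
n=7: pose=(-7,3,W); sL=40/29, sR=200/37; mL=4320/1073, mR=20/29; mL+mR=5060/1073 → advance +1; mR−mL=-3580/1073 → turn -1·90°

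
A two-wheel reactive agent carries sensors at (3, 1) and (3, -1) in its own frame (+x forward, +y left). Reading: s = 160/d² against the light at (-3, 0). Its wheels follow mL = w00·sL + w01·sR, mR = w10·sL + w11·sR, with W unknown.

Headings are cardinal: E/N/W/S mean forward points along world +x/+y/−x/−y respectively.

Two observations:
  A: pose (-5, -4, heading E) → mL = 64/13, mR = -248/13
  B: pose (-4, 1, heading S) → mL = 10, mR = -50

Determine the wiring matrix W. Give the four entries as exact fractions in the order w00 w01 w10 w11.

obs A: pose=(-5,-4,E) → sL=16, sR=80/13, mL=64/13, mR=-248/13
obs B: pose=(-4,1,S) → sL=40, sR=20, mL=10, mR=-50
sensor matrix S = [[16, 80/13], [40, 20]]; det S = 960/13
solve [mL_A; mL_B] = S·[w00; w01] and [mR_A; mR_B] = S·[w10; w11]:
  w00 = 1/2, w01 = -1/2, w10 = -1, w11 = -1/2

1/2 -1/2 -1 -1/2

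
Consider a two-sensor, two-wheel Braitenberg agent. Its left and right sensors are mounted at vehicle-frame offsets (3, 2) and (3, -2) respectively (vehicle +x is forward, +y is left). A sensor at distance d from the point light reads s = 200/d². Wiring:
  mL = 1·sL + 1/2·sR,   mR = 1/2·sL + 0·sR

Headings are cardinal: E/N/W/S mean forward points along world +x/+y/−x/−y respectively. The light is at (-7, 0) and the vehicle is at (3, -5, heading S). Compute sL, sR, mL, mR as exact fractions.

left sensor world pos  = (5, -8); dL² = 208
right sensor world pos = (1, -8); dR² = 128
sL = 200/208 = 25/26
sR = 200/128 = 25/16
mL = 1·sL + 1/2·sR = 725/416
mR = 1/2·sL + 0·sR = 25/52

25/26 25/16 725/416 25/52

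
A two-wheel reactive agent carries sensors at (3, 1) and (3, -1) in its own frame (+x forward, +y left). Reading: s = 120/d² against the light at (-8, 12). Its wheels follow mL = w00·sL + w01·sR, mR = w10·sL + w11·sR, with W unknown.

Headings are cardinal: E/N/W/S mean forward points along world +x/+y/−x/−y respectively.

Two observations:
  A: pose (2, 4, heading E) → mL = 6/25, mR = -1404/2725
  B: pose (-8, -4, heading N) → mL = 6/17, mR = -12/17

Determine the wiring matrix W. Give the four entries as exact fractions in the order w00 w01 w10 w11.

0 1/2 -1/2 -1/2

obs A: pose=(2,4,E) → sL=60/109, sR=12/25, mL=6/25, mR=-1404/2725
obs B: pose=(-8,-4,N) → sL=12/17, sR=12/17, mL=6/17, mR=-12/17
sensor matrix S = [[60/109, 12/25], [12/17, 12/17]]; det S = 2304/46325
solve [mL_A; mL_B] = S·[w00; w01] and [mR_A; mR_B] = S·[w10; w11]:
  w00 = 0, w01 = 1/2, w10 = -1/2, w11 = -1/2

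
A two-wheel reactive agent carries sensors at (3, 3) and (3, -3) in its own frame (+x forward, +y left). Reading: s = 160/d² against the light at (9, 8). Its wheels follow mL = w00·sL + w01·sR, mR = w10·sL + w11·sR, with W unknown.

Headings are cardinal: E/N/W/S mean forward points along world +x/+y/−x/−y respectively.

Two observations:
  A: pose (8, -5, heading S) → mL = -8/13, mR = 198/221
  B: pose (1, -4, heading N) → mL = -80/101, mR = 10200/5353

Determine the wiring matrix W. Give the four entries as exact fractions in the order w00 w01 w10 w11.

-1 0 1/2 1

obs A: pose=(8,-5,S) → sL=8/13, sR=10/17, mL=-8/13, mR=198/221
obs B: pose=(1,-4,N) → sL=80/101, sR=80/53, mL=-80/101, mR=10200/5353
sensor matrix S = [[8/13, 10/17], [80/101, 80/53]]; det S = 547680/1183013
solve [mL_A; mL_B] = S·[w00; w01] and [mR_A; mR_B] = S·[w10; w11]:
  w00 = -1, w01 = 0, w10 = 1/2, w11 = 1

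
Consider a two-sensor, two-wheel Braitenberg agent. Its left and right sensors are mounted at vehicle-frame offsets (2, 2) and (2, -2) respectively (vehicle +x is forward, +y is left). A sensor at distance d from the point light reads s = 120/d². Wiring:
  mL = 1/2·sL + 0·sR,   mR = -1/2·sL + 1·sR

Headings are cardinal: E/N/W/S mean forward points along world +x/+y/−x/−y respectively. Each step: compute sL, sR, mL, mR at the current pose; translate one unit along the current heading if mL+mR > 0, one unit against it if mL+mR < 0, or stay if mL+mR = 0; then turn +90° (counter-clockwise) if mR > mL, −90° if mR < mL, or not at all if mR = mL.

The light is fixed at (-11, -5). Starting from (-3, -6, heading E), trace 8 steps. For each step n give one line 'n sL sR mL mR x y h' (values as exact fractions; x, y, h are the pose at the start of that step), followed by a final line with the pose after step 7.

n=0: pose=(-3,-6,E); sL=120/101, sR=120/109; mL=60/101, mR=5580/11009; mL+mR=120/109 → advance +1; mR−mL=-960/11009 → turn -1·90°
n=1: pose=(-2,-6,S); sL=12/13, sR=60/29; mL=6/13, mR=606/377; mL+mR=60/29 → advance +1; mR−mL=432/377 → turn +1·90°
n=2: pose=(-2,-7,E); sL=120/121, sR=120/137; mL=60/121, mR=6300/16577; mL+mR=120/137 → advance +1; mR−mL=-1920/16577 → turn -1·90°
n=3: pose=(-1,-7,S); sL=3/4, sR=3/2; mL=3/8, mR=9/8; mL+mR=3/2 → advance +1; mR−mL=3/4 → turn +1·90°
n=4: pose=(-1,-8,E); sL=24/29, sR=120/169; mL=12/29, mR=1452/4901; mL+mR=120/169 → advance +1; mR−mL=-576/4901 → turn -1·90°
n=5: pose=(0,-8,S); sL=60/97, sR=60/53; mL=30/97, mR=4230/5141; mL+mR=60/53 → advance +1; mR−mL=2640/5141 → turn +1·90°
n=6: pose=(0,-9,E); sL=120/173, sR=24/41; mL=60/173, mR=1692/7093; mL+mR=24/41 → advance +1; mR−mL=-768/7093 → turn -1·90°
n=7: pose=(1,-9,S); sL=15/29, sR=15/17; mL=15/58, mR=615/986; mL+mR=15/17 → advance +1; mR−mL=180/493 → turn +1·90°

0 120/101 120/109 60/101 5580/11009 -3 -6 E
1 12/13 60/29 6/13 606/377 -2 -6 S
2 120/121 120/137 60/121 6300/16577 -2 -7 E
3 3/4 3/2 3/8 9/8 -1 -7 S
4 24/29 120/169 12/29 1452/4901 -1 -8 E
5 60/97 60/53 30/97 4230/5141 0 -8 S
6 120/173 24/41 60/173 1692/7093 0 -9 E
7 15/29 15/17 15/58 615/986 1 -9 S
final 1 -10 E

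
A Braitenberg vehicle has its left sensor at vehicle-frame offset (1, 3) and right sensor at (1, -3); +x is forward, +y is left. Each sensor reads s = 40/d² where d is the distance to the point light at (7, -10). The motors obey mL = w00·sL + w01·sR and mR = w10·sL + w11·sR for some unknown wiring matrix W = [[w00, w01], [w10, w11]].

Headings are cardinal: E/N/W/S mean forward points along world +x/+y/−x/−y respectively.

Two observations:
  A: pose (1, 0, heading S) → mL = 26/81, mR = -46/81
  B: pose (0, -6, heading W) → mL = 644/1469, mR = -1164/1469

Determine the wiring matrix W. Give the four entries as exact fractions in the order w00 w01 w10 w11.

1 -1/2 -1 -1/2

obs A: pose=(1,0,S) → sL=4/9, sR=20/81, mL=26/81, mR=-46/81
obs B: pose=(0,-6,W) → sL=8/13, sR=40/113, mL=644/1469, mR=-1164/1469
sensor matrix S = [[4/9, 20/81], [8/13, 40/113]]; det S = 640/118989
solve [mL_A; mL_B] = S·[w00; w01] and [mR_A; mR_B] = S·[w10; w11]:
  w00 = 1, w01 = -1/2, w10 = -1, w11 = -1/2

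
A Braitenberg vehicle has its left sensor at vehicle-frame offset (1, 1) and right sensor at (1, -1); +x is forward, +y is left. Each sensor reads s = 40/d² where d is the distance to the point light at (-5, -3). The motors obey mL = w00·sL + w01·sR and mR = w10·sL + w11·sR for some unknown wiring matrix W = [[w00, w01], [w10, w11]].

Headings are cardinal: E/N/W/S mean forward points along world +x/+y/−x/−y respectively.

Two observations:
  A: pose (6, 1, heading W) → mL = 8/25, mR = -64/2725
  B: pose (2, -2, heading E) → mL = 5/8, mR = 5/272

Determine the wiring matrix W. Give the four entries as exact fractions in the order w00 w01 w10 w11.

0 1 -1/2 1/2

obs A: pose=(6,1,W) → sL=40/109, sR=8/25, mL=8/25, mR=-64/2725
obs B: pose=(2,-2,E) → sL=10/17, sR=5/8, mL=5/8, mR=5/272
sensor matrix S = [[40/109, 8/25], [10/17, 5/8]]; det S = 381/9265
solve [mL_A; mL_B] = S·[w00; w01] and [mR_A; mR_B] = S·[w10; w11]:
  w00 = 0, w01 = 1, w10 = -1/2, w11 = 1/2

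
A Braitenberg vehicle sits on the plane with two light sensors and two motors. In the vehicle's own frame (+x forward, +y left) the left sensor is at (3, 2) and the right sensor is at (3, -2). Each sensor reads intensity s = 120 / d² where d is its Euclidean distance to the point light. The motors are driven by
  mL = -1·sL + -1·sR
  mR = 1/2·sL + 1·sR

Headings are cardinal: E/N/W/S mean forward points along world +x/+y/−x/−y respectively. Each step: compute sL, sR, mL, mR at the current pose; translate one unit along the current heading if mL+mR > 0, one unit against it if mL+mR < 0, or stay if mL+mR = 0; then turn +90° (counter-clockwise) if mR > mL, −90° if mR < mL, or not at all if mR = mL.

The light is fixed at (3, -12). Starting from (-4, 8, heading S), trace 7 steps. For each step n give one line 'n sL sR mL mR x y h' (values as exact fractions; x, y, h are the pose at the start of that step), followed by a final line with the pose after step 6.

n=0: pose=(-4,8,S); sL=60/157, sR=12/37; mL=-4104/5809, mR=2994/5809; mL+mR=-30/157 → advance -1; mR−mL=7098/5809 → turn +1·90°
n=1: pose=(-4,9,E); sL=24/109, sR=120/377; mL=-22128/41093, mR=17604/41093; mL+mR=-12/109 → advance -1; mR−mL=39732/41093 → turn +1·90°
n=2: pose=(-5,9,N); sL=30/169, sR=10/51; mL=-3220/8619, mR=2455/8619; mL+mR=-15/169 → advance -1; mR−mL=5675/8619 → turn +1·90°
n=3: pose=(-5,8,W); sL=24/89, sR=24/121; mL=-5040/10769, mR=3588/10769; mL+mR=-12/89 → advance -1; mR−mL=8628/10769 → turn +1·90°
n=4: pose=(-4,8,S); sL=60/157, sR=12/37; mL=-4104/5809, mR=2994/5809; mL+mR=-30/157 → advance -1; mR−mL=7098/5809 → turn +1·90°
n=5: pose=(-4,9,E); sL=24/109, sR=120/377; mL=-22128/41093, mR=17604/41093; mL+mR=-12/109 → advance -1; mR−mL=39732/41093 → turn +1·90°
n=6: pose=(-5,9,N); sL=30/169, sR=10/51; mL=-3220/8619, mR=2455/8619; mL+mR=-15/169 → advance -1; mR−mL=5675/8619 → turn +1·90°

0 60/157 12/37 -4104/5809 2994/5809 -4 8 S
1 24/109 120/377 -22128/41093 17604/41093 -4 9 E
2 30/169 10/51 -3220/8619 2455/8619 -5 9 N
3 24/89 24/121 -5040/10769 3588/10769 -5 8 W
4 60/157 12/37 -4104/5809 2994/5809 -4 8 S
5 24/109 120/377 -22128/41093 17604/41093 -4 9 E
6 30/169 10/51 -3220/8619 2455/8619 -5 9 N
final -5 8 W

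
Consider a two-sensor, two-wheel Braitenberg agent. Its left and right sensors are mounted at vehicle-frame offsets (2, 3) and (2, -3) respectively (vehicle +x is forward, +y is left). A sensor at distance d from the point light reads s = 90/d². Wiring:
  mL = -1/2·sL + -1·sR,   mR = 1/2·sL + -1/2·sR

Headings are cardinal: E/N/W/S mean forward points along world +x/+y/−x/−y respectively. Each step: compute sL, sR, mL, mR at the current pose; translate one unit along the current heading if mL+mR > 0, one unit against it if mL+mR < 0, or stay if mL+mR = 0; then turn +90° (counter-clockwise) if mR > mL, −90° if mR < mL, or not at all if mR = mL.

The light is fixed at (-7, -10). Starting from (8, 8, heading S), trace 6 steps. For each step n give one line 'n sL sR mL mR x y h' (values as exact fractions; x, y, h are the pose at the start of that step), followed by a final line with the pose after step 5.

0 9/58 9/40 -351/1160 -81/2320 8 8 S
1 90/773 18/109 -18819/84257 -2052/84257 8 9 E
2 45/281 9/73 -8343/41026 378/20513 7 9 N
3 10/41 2/13 -147/533 24/533 7 8 W
4 9/58 9/40 -351/1160 -81/2320 8 8 S
5 90/773 18/109 -18819/84257 -2052/84257 8 9 E
final 7 9 N

n=0: pose=(8,8,S); sL=9/58, sR=9/40; mL=-351/1160, mR=-81/2320; mL+mR=-27/80 → advance -1; mR−mL=621/2320 → turn +1·90°
n=1: pose=(8,9,E); sL=90/773, sR=18/109; mL=-18819/84257, mR=-2052/84257; mL+mR=-27/109 → advance -1; mR−mL=16767/84257 → turn +1·90°
n=2: pose=(7,9,N); sL=45/281, sR=9/73; mL=-8343/41026, mR=378/20513; mL+mR=-27/146 → advance -1; mR−mL=9099/41026 → turn +1·90°
n=3: pose=(7,8,W); sL=10/41, sR=2/13; mL=-147/533, mR=24/533; mL+mR=-3/13 → advance -1; mR−mL=171/533 → turn +1·90°
n=4: pose=(8,8,S); sL=9/58, sR=9/40; mL=-351/1160, mR=-81/2320; mL+mR=-27/80 → advance -1; mR−mL=621/2320 → turn +1·90°
n=5: pose=(8,9,E); sL=90/773, sR=18/109; mL=-18819/84257, mR=-2052/84257; mL+mR=-27/109 → advance -1; mR−mL=16767/84257 → turn +1·90°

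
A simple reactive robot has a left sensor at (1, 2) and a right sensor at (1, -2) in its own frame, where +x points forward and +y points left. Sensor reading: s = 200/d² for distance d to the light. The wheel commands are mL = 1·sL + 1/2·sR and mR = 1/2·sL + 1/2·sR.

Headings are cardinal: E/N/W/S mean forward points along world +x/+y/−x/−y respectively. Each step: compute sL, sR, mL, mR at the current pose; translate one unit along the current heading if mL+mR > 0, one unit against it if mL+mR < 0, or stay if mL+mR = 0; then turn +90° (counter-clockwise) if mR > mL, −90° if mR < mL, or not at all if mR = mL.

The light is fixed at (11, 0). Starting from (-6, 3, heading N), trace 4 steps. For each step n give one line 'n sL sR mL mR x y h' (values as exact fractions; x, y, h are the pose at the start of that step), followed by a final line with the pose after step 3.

0 200/377 200/241 85900/90857 61800/90857 -6 3 N
1 50/73 10/13 1015/949 690/949 -6 4 E
2 40/41 200/333 17420/13653 10760/13653 -5 4 S
3 20/29 100/157 4590/4553 3020/4553 -5 3 W
final -6 3 N

n=0: pose=(-6,3,N); sL=200/377, sR=200/241; mL=85900/90857, mR=61800/90857; mL+mR=147700/90857 → advance +1; mR−mL=-100/377 → turn -1·90°
n=1: pose=(-6,4,E); sL=50/73, sR=10/13; mL=1015/949, mR=690/949; mL+mR=1705/949 → advance +1; mR−mL=-25/73 → turn -1·90°
n=2: pose=(-5,4,S); sL=40/41, sR=200/333; mL=17420/13653, mR=10760/13653; mL+mR=28180/13653 → advance +1; mR−mL=-20/41 → turn -1·90°
n=3: pose=(-5,3,W); sL=20/29, sR=100/157; mL=4590/4553, mR=3020/4553; mL+mR=7610/4553 → advance +1; mR−mL=-10/29 → turn -1·90°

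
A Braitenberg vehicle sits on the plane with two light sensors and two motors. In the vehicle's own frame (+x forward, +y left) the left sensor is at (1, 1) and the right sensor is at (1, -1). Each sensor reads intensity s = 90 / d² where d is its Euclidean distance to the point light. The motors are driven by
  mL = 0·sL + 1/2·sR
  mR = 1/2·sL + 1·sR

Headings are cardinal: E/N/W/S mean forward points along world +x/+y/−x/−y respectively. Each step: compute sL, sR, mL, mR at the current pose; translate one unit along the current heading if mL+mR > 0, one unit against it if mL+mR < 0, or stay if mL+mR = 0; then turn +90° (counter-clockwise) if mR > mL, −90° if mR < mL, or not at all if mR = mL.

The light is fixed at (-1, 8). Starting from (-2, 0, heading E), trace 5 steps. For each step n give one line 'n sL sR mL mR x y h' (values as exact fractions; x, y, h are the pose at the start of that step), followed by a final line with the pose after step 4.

0 90/49 10/9 5/9 895/441 -2 0 E
1 9/5 9/5 9/10 27/10 -1 0 N
2 18/13 90/37 45/37 1503/481 -1 1 W
3 45/32 45/34 45/68 2205/1088 -2 1 S
4 90/49 10/9 5/9 895/441 -2 0 E
final -1 0 N

n=0: pose=(-2,0,E); sL=90/49, sR=10/9; mL=5/9, mR=895/441; mL+mR=380/147 → advance +1; mR−mL=650/441 → turn +1·90°
n=1: pose=(-1,0,N); sL=9/5, sR=9/5; mL=9/10, mR=27/10; mL+mR=18/5 → advance +1; mR−mL=9/5 → turn +1·90°
n=2: pose=(-1,1,W); sL=18/13, sR=90/37; mL=45/37, mR=1503/481; mL+mR=2088/481 → advance +1; mR−mL=918/481 → turn +1·90°
n=3: pose=(-2,1,S); sL=45/32, sR=45/34; mL=45/68, mR=2205/1088; mL+mR=2925/1088 → advance +1; mR−mL=1485/1088 → turn +1·90°
n=4: pose=(-2,0,E); sL=90/49, sR=10/9; mL=5/9, mR=895/441; mL+mR=380/147 → advance +1; mR−mL=650/441 → turn +1·90°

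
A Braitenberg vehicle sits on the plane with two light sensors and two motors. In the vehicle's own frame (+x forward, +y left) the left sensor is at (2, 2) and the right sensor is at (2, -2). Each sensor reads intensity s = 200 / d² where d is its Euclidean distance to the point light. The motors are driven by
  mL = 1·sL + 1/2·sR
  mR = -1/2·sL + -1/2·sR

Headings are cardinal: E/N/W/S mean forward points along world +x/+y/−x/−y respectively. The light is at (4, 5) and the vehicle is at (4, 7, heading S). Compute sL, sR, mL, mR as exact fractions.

left sensor world pos  = (6, 5); dL² = 4
right sensor world pos = (2, 5); dR² = 4
sL = 200/4 = 50
sR = 200/4 = 50
mL = 1·sL + 1/2·sR = 75
mR = -1/2·sL + -1/2·sR = -50

50 50 75 -50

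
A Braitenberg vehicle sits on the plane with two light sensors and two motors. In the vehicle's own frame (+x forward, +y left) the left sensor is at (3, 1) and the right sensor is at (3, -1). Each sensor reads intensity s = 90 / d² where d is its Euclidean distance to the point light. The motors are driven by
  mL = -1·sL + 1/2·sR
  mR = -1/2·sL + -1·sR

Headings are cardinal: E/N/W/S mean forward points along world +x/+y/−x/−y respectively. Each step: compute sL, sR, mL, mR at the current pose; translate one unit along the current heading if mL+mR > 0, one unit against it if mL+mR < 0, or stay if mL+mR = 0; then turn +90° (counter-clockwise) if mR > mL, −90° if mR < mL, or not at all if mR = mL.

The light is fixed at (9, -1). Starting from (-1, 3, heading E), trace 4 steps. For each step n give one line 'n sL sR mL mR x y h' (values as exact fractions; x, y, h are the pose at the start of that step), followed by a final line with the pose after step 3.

n=0: pose=(-1,3,E); sL=45/37, sR=45/29; mL=-945/2146, mR=-4635/2146; mL+mR=-2790/1073 → advance -1; mR−mL=-1845/1073 → turn -1·90°
n=1: pose=(-2,3,S); sL=90/101, sR=18/29; mL=-1701/2929, mR=-3123/2929; mL+mR=-4824/2929 → advance -1; mR−mL=-1422/2929 → turn -1·90°
n=2: pose=(-2,4,W); sL=45/106, sR=45/116; mL=-2835/12296, mR=-1845/3074; mL+mR=-10215/12296 → advance -1; mR−mL=-4545/12296 → turn -1·90°
n=3: pose=(-1,4,N); sL=18/37, sR=18/29; mL=-189/1073, mR=-927/1073; mL+mR=-1116/1073 → advance -1; mR−mL=-738/1073 → turn -1·90°

0 45/37 45/29 -945/2146 -4635/2146 -1 3 E
1 90/101 18/29 -1701/2929 -3123/2929 -2 3 S
2 45/106 45/116 -2835/12296 -1845/3074 -2 4 W
3 18/37 18/29 -189/1073 -927/1073 -1 4 N
final -1 3 E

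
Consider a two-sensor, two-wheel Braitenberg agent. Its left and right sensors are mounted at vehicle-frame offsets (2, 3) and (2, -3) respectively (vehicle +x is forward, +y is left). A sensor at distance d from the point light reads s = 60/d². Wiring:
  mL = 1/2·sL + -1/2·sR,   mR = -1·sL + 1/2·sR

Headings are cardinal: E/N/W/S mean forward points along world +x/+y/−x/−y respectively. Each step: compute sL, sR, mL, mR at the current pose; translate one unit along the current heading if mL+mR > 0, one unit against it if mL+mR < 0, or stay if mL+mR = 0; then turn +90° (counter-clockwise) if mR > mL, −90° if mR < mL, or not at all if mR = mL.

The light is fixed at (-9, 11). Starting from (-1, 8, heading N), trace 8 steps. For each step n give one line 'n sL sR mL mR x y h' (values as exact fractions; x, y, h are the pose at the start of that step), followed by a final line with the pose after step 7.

n=0: pose=(-1,8,N); sL=30/13, sR=30/61; mL=720/793, mR=-1635/793; mL+mR=-15/13 → advance -1; mR−mL=-2355/793 → turn -1·90°
n=1: pose=(-1,7,E); sL=60/101, sR=60/149; mL=1440/15049, mR=-5910/15049; mL+mR=-30/101 → advance -1; mR−mL=-7350/15049 → turn -1·90°
n=2: pose=(-2,7,S); sL=15/34, sR=15/13; mL=-315/884, mR=30/221; mL+mR=-15/68 → advance -1; mR−mL=435/884 → turn +1·90°
n=3: pose=(-2,8,E); sL=20/27, sR=20/39; mL=40/351, mR=-170/351; mL+mR=-10/27 → advance -1; mR−mL=-70/117 → turn -1·90°
n=4: pose=(-3,8,S); sL=30/53, sR=30/17; mL=-540/901, mR=285/901; mL+mR=-15/53 → advance -1; mR−mL=825/901 → turn +1·90°
n=5: pose=(-3,9,E); sL=12/13, sR=60/89; mL=144/1157, mR=-678/1157; mL+mR=-6/13 → advance -1; mR−mL=-822/1157 → turn -1·90°
n=6: pose=(-4,9,S); sL=3/4, sR=3; mL=-9/8, mR=3/4; mL+mR=-3/8 → advance -1; mR−mL=15/8 → turn +1·90°
n=7: pose=(-4,10,E); sL=60/53, sR=12/13; mL=72/689, mR=-462/689; mL+mR=-30/53 → advance -1; mR−mL=-534/689 → turn -1·90°

0 30/13 30/61 720/793 -1635/793 -1 8 N
1 60/101 60/149 1440/15049 -5910/15049 -1 7 E
2 15/34 15/13 -315/884 30/221 -2 7 S
3 20/27 20/39 40/351 -170/351 -2 8 E
4 30/53 30/17 -540/901 285/901 -3 8 S
5 12/13 60/89 144/1157 -678/1157 -3 9 E
6 3/4 3 -9/8 3/4 -4 9 S
7 60/53 12/13 72/689 -462/689 -4 10 E
final -5 10 S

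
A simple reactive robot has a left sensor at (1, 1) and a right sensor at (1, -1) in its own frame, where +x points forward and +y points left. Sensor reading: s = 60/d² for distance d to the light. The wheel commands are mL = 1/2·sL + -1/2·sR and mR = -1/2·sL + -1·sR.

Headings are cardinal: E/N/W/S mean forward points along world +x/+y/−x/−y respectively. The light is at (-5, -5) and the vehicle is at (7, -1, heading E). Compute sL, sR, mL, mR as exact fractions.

left sensor world pos  = (8, 0); dL² = 194
right sensor world pos = (8, -2); dR² = 178
sL = 60/194 = 30/97
sR = 60/178 = 30/89
mL = 1/2·sL + -1/2·sR = -120/8633
mR = -1/2·sL + -1·sR = -4245/8633

30/97 30/89 -120/8633 -4245/8633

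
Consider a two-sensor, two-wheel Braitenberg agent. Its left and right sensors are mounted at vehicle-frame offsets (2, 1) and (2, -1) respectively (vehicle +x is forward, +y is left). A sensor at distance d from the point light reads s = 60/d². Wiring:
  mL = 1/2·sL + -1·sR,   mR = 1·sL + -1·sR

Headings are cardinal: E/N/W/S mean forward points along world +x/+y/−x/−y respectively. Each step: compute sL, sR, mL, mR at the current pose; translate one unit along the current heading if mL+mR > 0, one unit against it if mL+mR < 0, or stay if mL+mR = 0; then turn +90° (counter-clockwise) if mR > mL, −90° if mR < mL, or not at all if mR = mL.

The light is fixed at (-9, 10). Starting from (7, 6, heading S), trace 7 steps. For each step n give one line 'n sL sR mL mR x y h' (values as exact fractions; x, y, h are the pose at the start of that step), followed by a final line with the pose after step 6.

n=0: pose=(7,6,S); sL=12/65, sR=20/87; mL=-778/5655, mR=-256/5655; mL+mR=-1034/5655 → advance -1; mR−mL=6/65 → turn +1·90°
n=1: pose=(7,7,E); sL=15/82, sR=3/17; mL=-237/2788, mR=9/1394; mL+mR=-219/2788 → advance -1; mR−mL=15/164 → turn +1·90°
n=2: pose=(6,7,N); sL=60/197, sR=60/257; mL=-4110/50629, mR=3600/50629; mL+mR=-510/50629 → advance -1; mR−mL=30/197 → turn +1·90°
n=3: pose=(6,6,W); sL=30/97, sR=30/89; mL=-1575/8633, mR=-240/8633; mL+mR=-1815/8633 → advance -1; mR−mL=15/97 → turn +1·90°
n=4: pose=(7,6,S); sL=12/65, sR=20/87; mL=-778/5655, mR=-256/5655; mL+mR=-1034/5655 → advance -1; mR−mL=6/65 → turn +1·90°
n=5: pose=(7,7,E); sL=15/82, sR=3/17; mL=-237/2788, mR=9/1394; mL+mR=-219/2788 → advance -1; mR−mL=15/164 → turn +1·90°
n=6: pose=(6,7,N); sL=60/197, sR=60/257; mL=-4110/50629, mR=3600/50629; mL+mR=-510/50629 → advance -1; mR−mL=30/197 → turn +1·90°

0 12/65 20/87 -778/5655 -256/5655 7 6 S
1 15/82 3/17 -237/2788 9/1394 7 7 E
2 60/197 60/257 -4110/50629 3600/50629 6 7 N
3 30/97 30/89 -1575/8633 -240/8633 6 6 W
4 12/65 20/87 -778/5655 -256/5655 7 6 S
5 15/82 3/17 -237/2788 9/1394 7 7 E
6 60/197 60/257 -4110/50629 3600/50629 6 7 N
final 6 6 W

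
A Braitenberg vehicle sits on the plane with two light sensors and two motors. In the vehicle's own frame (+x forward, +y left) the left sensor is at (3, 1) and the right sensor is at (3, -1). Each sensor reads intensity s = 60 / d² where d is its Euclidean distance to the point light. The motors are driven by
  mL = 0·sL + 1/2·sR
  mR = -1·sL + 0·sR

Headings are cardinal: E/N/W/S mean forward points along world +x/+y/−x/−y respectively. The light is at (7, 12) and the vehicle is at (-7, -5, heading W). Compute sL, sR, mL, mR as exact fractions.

60/613 12/109 6/109 -60/613

left sensor world pos  = (-10, -6); dL² = 613
right sensor world pos = (-10, -4); dR² = 545
sL = 60/613 = 60/613
sR = 60/545 = 12/109
mL = 0·sL + 1/2·sR = 6/109
mR = -1·sL + 0·sR = -60/613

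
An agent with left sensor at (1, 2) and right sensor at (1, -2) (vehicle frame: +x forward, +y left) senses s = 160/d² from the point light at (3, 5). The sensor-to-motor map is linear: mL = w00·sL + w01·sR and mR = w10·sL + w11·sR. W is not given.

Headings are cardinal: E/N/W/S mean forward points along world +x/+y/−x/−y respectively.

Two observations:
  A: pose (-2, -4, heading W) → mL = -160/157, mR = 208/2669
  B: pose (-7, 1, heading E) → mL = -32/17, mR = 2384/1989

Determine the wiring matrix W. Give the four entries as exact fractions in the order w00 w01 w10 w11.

-1 0 1 -1/2

obs A: pose=(-2,-4,W) → sL=160/157, sR=32/17, mL=-160/157, mR=208/2669
obs B: pose=(-7,1,E) → sL=32/17, sR=160/117, mL=-32/17, mR=2384/1989
sensor matrix S = [[160/157, 32/17], [32/17, 160/117]]; det S = -11411456/5308641
solve [mL_A; mL_B] = S·[w00; w01] and [mR_A; mR_B] = S·[w10; w11]:
  w00 = -1, w01 = 0, w10 = 1, w11 = -1/2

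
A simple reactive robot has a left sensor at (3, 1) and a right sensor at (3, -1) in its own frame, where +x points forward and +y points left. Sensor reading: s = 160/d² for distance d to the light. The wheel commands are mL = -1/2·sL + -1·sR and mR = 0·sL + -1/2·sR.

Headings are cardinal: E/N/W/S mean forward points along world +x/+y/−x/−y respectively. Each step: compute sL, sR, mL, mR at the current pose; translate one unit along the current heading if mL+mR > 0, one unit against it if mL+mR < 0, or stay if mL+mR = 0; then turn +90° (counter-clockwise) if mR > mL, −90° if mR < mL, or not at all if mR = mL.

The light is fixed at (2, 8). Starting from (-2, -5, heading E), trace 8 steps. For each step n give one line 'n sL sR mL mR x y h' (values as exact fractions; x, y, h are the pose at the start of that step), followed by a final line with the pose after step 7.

0 32/29 160/197 -7792/5713 -80/197 -2 -5 E
1 20/17 40/29 -970/493 -20/29 -3 -5 N
2 160/289 160/233 -64880/67337 -80/233 -3 -6 W
3 80/149 80/157 -18200/23393 -40/157 -2 -6 S
4 32/29 160/197 -7792/5713 -80/197 -2 -5 E
5 20/17 40/29 -970/493 -20/29 -3 -5 N
6 160/289 160/233 -64880/67337 -80/233 -3 -6 W
7 80/149 80/157 -18200/23393 -40/157 -2 -6 S
final -2 -5 E

n=0: pose=(-2,-5,E); sL=32/29, sR=160/197; mL=-7792/5713, mR=-80/197; mL+mR=-10112/5713 → advance -1; mR−mL=5472/5713 → turn +1·90°
n=1: pose=(-3,-5,N); sL=20/17, sR=40/29; mL=-970/493, mR=-20/29; mL+mR=-1310/493 → advance -1; mR−mL=630/493 → turn +1·90°
n=2: pose=(-3,-6,W); sL=160/289, sR=160/233; mL=-64880/67337, mR=-80/233; mL+mR=-88000/67337 → advance -1; mR−mL=41760/67337 → turn +1·90°
n=3: pose=(-2,-6,S); sL=80/149, sR=80/157; mL=-18200/23393, mR=-40/157; mL+mR=-24160/23393 → advance -1; mR−mL=12240/23393 → turn +1·90°
n=4: pose=(-2,-5,E); sL=32/29, sR=160/197; mL=-7792/5713, mR=-80/197; mL+mR=-10112/5713 → advance -1; mR−mL=5472/5713 → turn +1·90°
n=5: pose=(-3,-5,N); sL=20/17, sR=40/29; mL=-970/493, mR=-20/29; mL+mR=-1310/493 → advance -1; mR−mL=630/493 → turn +1·90°
n=6: pose=(-3,-6,W); sL=160/289, sR=160/233; mL=-64880/67337, mR=-80/233; mL+mR=-88000/67337 → advance -1; mR−mL=41760/67337 → turn +1·90°
n=7: pose=(-2,-6,S); sL=80/149, sR=80/157; mL=-18200/23393, mR=-40/157; mL+mR=-24160/23393 → advance -1; mR−mL=12240/23393 → turn +1·90°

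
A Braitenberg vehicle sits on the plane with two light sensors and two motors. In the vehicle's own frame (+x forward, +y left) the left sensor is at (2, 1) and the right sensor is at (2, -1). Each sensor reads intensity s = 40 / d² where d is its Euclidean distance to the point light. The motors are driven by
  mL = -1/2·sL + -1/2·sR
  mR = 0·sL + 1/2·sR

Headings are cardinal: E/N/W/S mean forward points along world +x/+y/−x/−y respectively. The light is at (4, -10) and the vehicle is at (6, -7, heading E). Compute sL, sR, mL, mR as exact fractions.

left sensor world pos  = (8, -6); dL² = 32
right sensor world pos = (8, -8); dR² = 20
sL = 40/32 = 5/4
sR = 40/20 = 2
mL = -1/2·sL + -1/2·sR = -13/8
mR = 0·sL + 1/2·sR = 1

5/4 2 -13/8 1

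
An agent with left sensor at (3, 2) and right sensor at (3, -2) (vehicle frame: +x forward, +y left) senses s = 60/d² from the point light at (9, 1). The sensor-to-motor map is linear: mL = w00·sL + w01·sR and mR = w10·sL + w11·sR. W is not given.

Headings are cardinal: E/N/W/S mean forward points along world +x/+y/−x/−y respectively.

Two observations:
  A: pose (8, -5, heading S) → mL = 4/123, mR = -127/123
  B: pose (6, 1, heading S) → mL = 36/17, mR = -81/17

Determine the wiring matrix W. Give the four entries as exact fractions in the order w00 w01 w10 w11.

1/2 -1/2 -1/2 -1

obs A: pose=(8,-5,S) → sL=30/41, sR=2/3, mL=4/123, mR=-127/123
obs B: pose=(6,1,S) → sL=6, sR=30/17, mL=36/17, mR=-81/17
sensor matrix S = [[30/41, 2/3], [6, 30/17]]; det S = -1888/697
solve [mL_A; mL_B] = S·[w00; w01] and [mR_A; mR_B] = S·[w10; w11]:
  w00 = 1/2, w01 = -1/2, w10 = -1/2, w11 = -1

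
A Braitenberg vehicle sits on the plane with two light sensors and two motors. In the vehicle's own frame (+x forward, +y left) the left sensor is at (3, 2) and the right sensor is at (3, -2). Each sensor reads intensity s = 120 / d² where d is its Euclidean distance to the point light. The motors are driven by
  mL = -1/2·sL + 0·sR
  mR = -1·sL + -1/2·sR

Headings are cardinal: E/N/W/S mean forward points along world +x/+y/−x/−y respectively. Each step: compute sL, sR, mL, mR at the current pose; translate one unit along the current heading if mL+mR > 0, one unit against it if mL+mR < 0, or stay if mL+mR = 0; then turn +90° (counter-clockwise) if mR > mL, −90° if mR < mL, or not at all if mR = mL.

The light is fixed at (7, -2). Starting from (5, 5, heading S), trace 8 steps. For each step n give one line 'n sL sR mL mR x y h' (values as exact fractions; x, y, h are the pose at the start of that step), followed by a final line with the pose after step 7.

0 15/2 15/4 -15/4 -75/8 5 5 S
1 120/61 24/25 -60/61 -3732/1525 5 6 W
2 12/13 60/61 -6/13 -1122/793 6 6 N
3 24/17 120/29 -12/17 -1716/493 6 5 E
4 15/2 15/4 -15/4 -75/8 5 5 S
5 120/61 24/25 -60/61 -3732/1525 5 6 W
6 12/13 60/61 -6/13 -1122/793 6 6 N
7 24/17 120/29 -12/17 -1716/493 6 5 E
final 5 5 S

n=0: pose=(5,5,S); sL=15/2, sR=15/4; mL=-15/4, mR=-75/8; mL+mR=-105/8 → advance -1; mR−mL=-45/8 → turn -1·90°
n=1: pose=(5,6,W); sL=120/61, sR=24/25; mL=-60/61, mR=-3732/1525; mL+mR=-5232/1525 → advance -1; mR−mL=-2232/1525 → turn -1·90°
n=2: pose=(6,6,N); sL=12/13, sR=60/61; mL=-6/13, mR=-1122/793; mL+mR=-1488/793 → advance -1; mR−mL=-756/793 → turn -1·90°
n=3: pose=(6,5,E); sL=24/17, sR=120/29; mL=-12/17, mR=-1716/493; mL+mR=-2064/493 → advance -1; mR−mL=-1368/493 → turn -1·90°
n=4: pose=(5,5,S); sL=15/2, sR=15/4; mL=-15/4, mR=-75/8; mL+mR=-105/8 → advance -1; mR−mL=-45/8 → turn -1·90°
n=5: pose=(5,6,W); sL=120/61, sR=24/25; mL=-60/61, mR=-3732/1525; mL+mR=-5232/1525 → advance -1; mR−mL=-2232/1525 → turn -1·90°
n=6: pose=(6,6,N); sL=12/13, sR=60/61; mL=-6/13, mR=-1122/793; mL+mR=-1488/793 → advance -1; mR−mL=-756/793 → turn -1·90°
n=7: pose=(6,5,E); sL=24/17, sR=120/29; mL=-12/17, mR=-1716/493; mL+mR=-2064/493 → advance -1; mR−mL=-1368/493 → turn -1·90°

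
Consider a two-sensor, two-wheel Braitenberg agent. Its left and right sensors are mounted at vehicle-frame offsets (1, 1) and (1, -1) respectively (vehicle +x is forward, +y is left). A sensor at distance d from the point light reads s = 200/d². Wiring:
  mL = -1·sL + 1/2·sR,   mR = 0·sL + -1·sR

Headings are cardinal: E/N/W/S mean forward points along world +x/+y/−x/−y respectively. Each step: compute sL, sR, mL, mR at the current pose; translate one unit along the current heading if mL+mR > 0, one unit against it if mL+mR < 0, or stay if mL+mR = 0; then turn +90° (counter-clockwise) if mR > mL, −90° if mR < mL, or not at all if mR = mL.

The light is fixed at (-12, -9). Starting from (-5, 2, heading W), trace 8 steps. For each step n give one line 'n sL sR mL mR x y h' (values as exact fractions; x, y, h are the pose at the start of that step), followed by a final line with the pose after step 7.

n=0: pose=(-5,2,W); sL=25/17, sR=10/9; mL=-140/153, mR=-10/9; mL+mR=-310/153 → advance -1; mR−mL=-10/51 → turn -1·90°
n=1: pose=(-4,2,N); sL=200/193, sR=8/9; mL=-1028/1737, mR=-8/9; mL+mR=-2572/1737 → advance -1; mR−mL=-172/579 → turn -1·90°
n=2: pose=(-4,1,E); sL=100/101, sR=100/81; mL=-3050/8181, mR=-100/81; mL+mR=-13150/8181 → advance -1; mR−mL=-2350/2727 → turn -1·90°
n=3: pose=(-5,1,S); sL=40/29, sR=200/117; mL=-1780/3393, mR=-200/117; mL+mR=-7580/3393 → advance -1; mR−mL=-1340/1131 → turn -1·90°
n=4: pose=(-5,2,W); sL=25/17, sR=10/9; mL=-140/153, mR=-10/9; mL+mR=-310/153 → advance -1; mR−mL=-10/51 → turn -1·90°
n=5: pose=(-4,2,N); sL=200/193, sR=8/9; mL=-1028/1737, mR=-8/9; mL+mR=-2572/1737 → advance -1; mR−mL=-172/579 → turn -1·90°
n=6: pose=(-4,1,E); sL=100/101, sR=100/81; mL=-3050/8181, mR=-100/81; mL+mR=-13150/8181 → advance -1; mR−mL=-2350/2727 → turn -1·90°
n=7: pose=(-5,1,S); sL=40/29, sR=200/117; mL=-1780/3393, mR=-200/117; mL+mR=-7580/3393 → advance -1; mR−mL=-1340/1131 → turn -1·90°

0 25/17 10/9 -140/153 -10/9 -5 2 W
1 200/193 8/9 -1028/1737 -8/9 -4 2 N
2 100/101 100/81 -3050/8181 -100/81 -4 1 E
3 40/29 200/117 -1780/3393 -200/117 -5 1 S
4 25/17 10/9 -140/153 -10/9 -5 2 W
5 200/193 8/9 -1028/1737 -8/9 -4 2 N
6 100/101 100/81 -3050/8181 -100/81 -4 1 E
7 40/29 200/117 -1780/3393 -200/117 -5 1 S
final -5 2 W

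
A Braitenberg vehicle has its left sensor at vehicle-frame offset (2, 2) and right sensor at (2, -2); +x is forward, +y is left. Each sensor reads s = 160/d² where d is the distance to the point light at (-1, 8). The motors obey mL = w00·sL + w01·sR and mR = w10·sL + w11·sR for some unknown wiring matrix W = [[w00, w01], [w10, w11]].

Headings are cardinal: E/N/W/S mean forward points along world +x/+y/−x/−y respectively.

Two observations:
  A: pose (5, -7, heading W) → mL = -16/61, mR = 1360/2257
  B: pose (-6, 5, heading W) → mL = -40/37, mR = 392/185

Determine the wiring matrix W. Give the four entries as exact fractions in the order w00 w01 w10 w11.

-1/2 0 -1/2 1

obs A: pose=(5,-7,W) → sL=32/61, sR=32/37, mL=-16/61, mR=1360/2257
obs B: pose=(-6,5,W) → sL=80/37, sR=16/5, mL=-40/37, mR=392/185
sensor matrix S = [[32/61, 32/37], [80/37, 16/5]]; det S = -79872/417545
solve [mL_A; mL_B] = S·[w00; w01] and [mR_A; mR_B] = S·[w10; w11]:
  w00 = -1/2, w01 = 0, w10 = -1/2, w11 = 1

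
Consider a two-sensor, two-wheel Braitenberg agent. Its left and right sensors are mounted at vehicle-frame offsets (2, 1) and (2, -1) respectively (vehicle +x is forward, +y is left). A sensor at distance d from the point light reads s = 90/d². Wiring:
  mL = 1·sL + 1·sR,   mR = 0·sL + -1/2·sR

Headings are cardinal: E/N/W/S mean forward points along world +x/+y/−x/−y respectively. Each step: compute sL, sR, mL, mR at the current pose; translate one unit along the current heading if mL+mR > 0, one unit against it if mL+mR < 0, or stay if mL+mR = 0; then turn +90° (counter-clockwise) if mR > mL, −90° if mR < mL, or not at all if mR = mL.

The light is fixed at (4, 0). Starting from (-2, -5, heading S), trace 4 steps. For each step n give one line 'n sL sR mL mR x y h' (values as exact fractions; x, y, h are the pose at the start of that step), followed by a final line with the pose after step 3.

0 45/37 45/49 3870/1813 -45/98 -2 -5 S
1 90/113 90/89 18180/10057 -45/89 -2 -6 W
2 9/8 45/26 297/104 -45/52 -3 -6 N
3 90/41 90/61 9180/2501 -45/61 -3 -5 E
final -2 -5 S

n=0: pose=(-2,-5,S); sL=45/37, sR=45/49; mL=3870/1813, mR=-45/98; mL+mR=6075/3626 → advance +1; mR−mL=-9405/3626 → turn -1·90°
n=1: pose=(-2,-6,W); sL=90/113, sR=90/89; mL=18180/10057, mR=-45/89; mL+mR=13095/10057 → advance +1; mR−mL=-23265/10057 → turn -1·90°
n=2: pose=(-3,-6,N); sL=9/8, sR=45/26; mL=297/104, mR=-45/52; mL+mR=207/104 → advance +1; mR−mL=-387/104 → turn -1·90°
n=3: pose=(-3,-5,E); sL=90/41, sR=90/61; mL=9180/2501, mR=-45/61; mL+mR=7335/2501 → advance +1; mR−mL=-11025/2501 → turn -1·90°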